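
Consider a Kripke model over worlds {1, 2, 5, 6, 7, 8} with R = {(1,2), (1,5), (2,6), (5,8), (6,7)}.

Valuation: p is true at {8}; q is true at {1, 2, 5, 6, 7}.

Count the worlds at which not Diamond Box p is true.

3

1: Diamond Box p is T. ✗
2: Diamond Box p is F. ✓
5: Diamond Box p is T. ✗
6: Diamond Box p is T. ✗
7: Diamond Box p is F. ✓
8: Diamond Box p is F. ✓
Satisfying worlds: {2, 7, 8}.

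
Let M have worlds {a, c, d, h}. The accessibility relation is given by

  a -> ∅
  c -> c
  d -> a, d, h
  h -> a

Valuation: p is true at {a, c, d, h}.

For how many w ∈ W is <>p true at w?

3

a: no successors, so <>p fails. ✗
c: successors {c}; p there: c:T. ✓
d: successors {a, d, h}; p there: a:T, d:T, h:T. ✓
h: successors {a}; p there: a:T. ✓
Satisfying worlds: {c, d, h}.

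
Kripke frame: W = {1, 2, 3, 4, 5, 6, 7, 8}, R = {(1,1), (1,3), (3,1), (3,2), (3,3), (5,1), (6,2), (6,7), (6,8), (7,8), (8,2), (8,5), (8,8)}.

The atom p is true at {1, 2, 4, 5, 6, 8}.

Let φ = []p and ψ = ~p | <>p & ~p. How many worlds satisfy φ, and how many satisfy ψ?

5 and 2

For []p:
1: successors {1, 3}; p there: 1:T, 3:F. ✗
2: no successors, so []p holds vacuously. ✓
3: successors {1, 2, 3}; p there: 1:T, 2:T, 3:F. ✗
4: no successors, so []p holds vacuously. ✓
5: successors {1}; p there: 1:T. ✓
6: successors {2, 7, 8}; p there: 2:T, 7:F, 8:T. ✗
7: successors {8}; p there: 8:T. ✓
8: successors {2, 5, 8}; p there: 2:T, 5:T, 8:T. ✓
— 5 worlds.
For ~p | <>p & ~p:
1: ~p is F, <>p & ~p is F. ✗
2: ~p is F, <>p & ~p is F. ✗
3: ~p is T, <>p & ~p is T. ✓
4: ~p is F, <>p & ~p is F. ✗
5: ~p is F, <>p & ~p is F. ✗
6: ~p is F, <>p & ~p is F. ✗
7: ~p is T, <>p & ~p is T. ✓
8: ~p is F, <>p & ~p is F. ✗
— 2 worlds.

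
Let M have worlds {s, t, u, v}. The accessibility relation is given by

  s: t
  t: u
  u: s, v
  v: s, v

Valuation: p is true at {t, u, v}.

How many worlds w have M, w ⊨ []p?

s: successors {t}; p there: t:T. ✓
t: successors {u}; p there: u:T. ✓
u: successors {s, v}; p there: s:F, v:T. ✗
v: successors {s, v}; p there: s:F, v:T. ✗
Satisfying worlds: {s, t}.

2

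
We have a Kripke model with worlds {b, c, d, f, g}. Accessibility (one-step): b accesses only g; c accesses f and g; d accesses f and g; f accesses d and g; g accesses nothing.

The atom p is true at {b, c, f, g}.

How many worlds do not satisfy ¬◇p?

b: ◇p is T. ✗
c: ◇p is T. ✗
d: ◇p is T. ✗
f: ◇p is T. ✗
g: ◇p is F. ✓
Satisfying worlds: {g}.
So ¬◇p fails at the other 4 worlds.

4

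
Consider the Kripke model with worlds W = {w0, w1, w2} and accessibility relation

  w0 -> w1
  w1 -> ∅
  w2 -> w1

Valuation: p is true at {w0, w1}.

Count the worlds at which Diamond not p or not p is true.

1

w0: Diamond not p is F, not p is F. ✗
w1: Diamond not p is F, not p is F. ✗
w2: Diamond not p is F, not p is T. ✓
Satisfying worlds: {w2}.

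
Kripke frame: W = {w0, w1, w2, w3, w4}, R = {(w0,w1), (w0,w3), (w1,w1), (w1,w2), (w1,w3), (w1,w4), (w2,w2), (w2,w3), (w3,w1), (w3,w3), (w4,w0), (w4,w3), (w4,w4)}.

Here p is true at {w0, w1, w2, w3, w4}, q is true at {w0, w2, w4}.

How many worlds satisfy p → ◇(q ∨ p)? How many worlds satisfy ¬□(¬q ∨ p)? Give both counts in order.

For p → ◇(q ∨ p):
w0: p is T, ◇(q ∨ p) is T. ✓
w1: p is T, ◇(q ∨ p) is T. ✓
w2: p is T, ◇(q ∨ p) is T. ✓
w3: p is T, ◇(q ∨ p) is T. ✓
w4: p is T, ◇(q ∨ p) is T. ✓
— 5 worlds.
For ¬□(¬q ∨ p):
w0: □(¬q ∨ p) is T. ✗
w1: □(¬q ∨ p) is T. ✗
w2: □(¬q ∨ p) is T. ✗
w3: □(¬q ∨ p) is T. ✗
w4: □(¬q ∨ p) is T. ✗
— 0 worlds.

5 and 0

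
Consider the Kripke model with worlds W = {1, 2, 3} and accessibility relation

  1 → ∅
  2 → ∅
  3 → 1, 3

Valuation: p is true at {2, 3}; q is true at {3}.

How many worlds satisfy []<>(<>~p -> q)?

1: no successors, so []<>(<>~p -> q) holds vacuously. ✓
2: no successors, so []<>(<>~p -> q) holds vacuously. ✓
3: successors {1, 3}; <>(<>~p -> q) there: 1:F, 3:T. ✗
Satisfying worlds: {1, 2}.

2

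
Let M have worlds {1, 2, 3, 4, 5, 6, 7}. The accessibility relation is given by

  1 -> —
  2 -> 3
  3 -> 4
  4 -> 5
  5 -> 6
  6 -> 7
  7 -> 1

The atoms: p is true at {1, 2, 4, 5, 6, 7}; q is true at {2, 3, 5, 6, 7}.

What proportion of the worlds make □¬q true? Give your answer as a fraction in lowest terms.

3/7

1: no successors, so □¬q holds vacuously. ✓
2: successors {3}; ¬q there: 3:F. ✗
3: successors {4}; ¬q there: 4:T. ✓
4: successors {5}; ¬q there: 5:F. ✗
5: successors {6}; ¬q there: 6:F. ✗
6: successors {7}; ¬q there: 7:F. ✗
7: successors {1}; ¬q there: 1:T. ✓
That's 3 of 7 worlds, so 3/7.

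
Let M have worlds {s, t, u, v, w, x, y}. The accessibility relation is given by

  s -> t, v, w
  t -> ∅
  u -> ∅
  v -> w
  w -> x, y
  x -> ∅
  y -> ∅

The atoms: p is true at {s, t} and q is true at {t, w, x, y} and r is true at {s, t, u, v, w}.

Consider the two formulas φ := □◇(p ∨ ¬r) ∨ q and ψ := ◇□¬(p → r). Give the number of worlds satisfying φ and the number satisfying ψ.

For □◇(p ∨ ¬r) ∨ q:
s: □◇(p ∨ ¬r) is F, q is F. ✗
t: □◇(p ∨ ¬r) is T, q is T. ✓
u: □◇(p ∨ ¬r) is T, q is F. ✓
v: □◇(p ∨ ¬r) is T, q is F. ✓
w: □◇(p ∨ ¬r) is F, q is T. ✓
x: □◇(p ∨ ¬r) is T, q is T. ✓
y: □◇(p ∨ ¬r) is T, q is T. ✓
— 6 worlds.
For ◇□¬(p → r):
s: successors {t, v, w}; □¬(p → r) there: t:T, v:F, w:F. ✓
t: no successors, so ◇□¬(p → r) fails. ✗
u: no successors, so ◇□¬(p → r) fails. ✗
v: successors {w}; □¬(p → r) there: w:F. ✗
w: successors {x, y}; □¬(p → r) there: x:T, y:T. ✓
x: no successors, so ◇□¬(p → r) fails. ✗
y: no successors, so ◇□¬(p → r) fails. ✗
— 2 worlds.

6 and 2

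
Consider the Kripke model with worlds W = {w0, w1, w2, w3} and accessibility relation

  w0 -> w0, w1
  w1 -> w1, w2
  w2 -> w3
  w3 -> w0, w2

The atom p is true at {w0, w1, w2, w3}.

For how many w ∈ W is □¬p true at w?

w0: successors {w0, w1}; ¬p there: w0:F, w1:F. ✗
w1: successors {w1, w2}; ¬p there: w1:F, w2:F. ✗
w2: successors {w3}; ¬p there: w3:F. ✗
w3: successors {w0, w2}; ¬p there: w0:F, w2:F. ✗
Satisfying worlds: ∅.

0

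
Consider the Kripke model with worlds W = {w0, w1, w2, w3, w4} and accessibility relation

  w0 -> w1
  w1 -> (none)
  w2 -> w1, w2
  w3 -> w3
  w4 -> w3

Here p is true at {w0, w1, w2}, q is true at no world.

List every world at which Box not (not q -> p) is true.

{w1, w3, w4}

w0: successors {w1}; not (not q -> p) there: w1:F. ✗
w1: no successors, so Box not (not q -> p) holds vacuously. ✓
w2: successors {w1, w2}; not (not q -> p) there: w1:F, w2:F. ✗
w3: successors {w3}; not (not q -> p) there: w3:T. ✓
w4: successors {w3}; not (not q -> p) there: w3:T. ✓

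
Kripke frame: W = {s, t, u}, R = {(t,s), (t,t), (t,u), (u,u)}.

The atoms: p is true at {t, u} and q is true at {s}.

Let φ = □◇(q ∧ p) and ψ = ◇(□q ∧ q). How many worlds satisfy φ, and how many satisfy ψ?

1 and 1

For □◇(q ∧ p):
s: no successors, so □◇(q ∧ p) holds vacuously. ✓
t: successors {s, t, u}; ◇(q ∧ p) there: s:F, t:F, u:F. ✗
u: successors {u}; ◇(q ∧ p) there: u:F. ✗
— 1 world.
For ◇(□q ∧ q):
s: no successors, so ◇(□q ∧ q) fails. ✗
t: successors {s, t, u}; □q ∧ q there: s:T, t:F, u:F. ✓
u: successors {u}; □q ∧ q there: u:F. ✗
— 1 world.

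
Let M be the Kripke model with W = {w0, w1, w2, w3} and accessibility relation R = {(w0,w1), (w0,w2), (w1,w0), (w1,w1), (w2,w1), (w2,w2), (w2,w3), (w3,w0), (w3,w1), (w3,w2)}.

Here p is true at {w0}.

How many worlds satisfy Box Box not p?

w0: successors {w1, w2}; Box not p there: w1:F, w2:T. ✗
w1: successors {w0, w1}; Box not p there: w0:T, w1:F. ✗
w2: successors {w1, w2, w3}; Box not p there: w1:F, w2:T, w3:F. ✗
w3: successors {w0, w1, w2}; Box not p there: w0:T, w1:F, w2:T. ✗
Satisfying worlds: ∅.

0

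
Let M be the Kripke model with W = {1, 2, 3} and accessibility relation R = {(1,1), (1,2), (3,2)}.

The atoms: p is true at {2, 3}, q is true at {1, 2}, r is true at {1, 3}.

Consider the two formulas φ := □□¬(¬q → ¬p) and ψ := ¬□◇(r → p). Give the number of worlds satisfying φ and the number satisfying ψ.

For □□¬(¬q → ¬p):
1: successors {1, 2}; □¬(¬q → ¬p) there: 1:F, 2:T. ✗
2: no successors, so □□¬(¬q → ¬p) holds vacuously. ✓
3: successors {2}; □¬(¬q → ¬p) there: 2:T. ✓
— 2 worlds.
For ¬□◇(r → p):
1: □◇(r → p) is F. ✓
2: □◇(r → p) is T. ✗
3: □◇(r → p) is F. ✓
— 2 worlds.

2 and 2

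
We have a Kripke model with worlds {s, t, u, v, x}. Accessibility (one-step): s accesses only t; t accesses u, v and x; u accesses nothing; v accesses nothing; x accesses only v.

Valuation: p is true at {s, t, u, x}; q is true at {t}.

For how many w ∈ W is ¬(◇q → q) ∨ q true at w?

2

s: ¬(◇q → q) is T, q is F. ✓
t: ¬(◇q → q) is F, q is T. ✓
u: ¬(◇q → q) is F, q is F. ✗
v: ¬(◇q → q) is F, q is F. ✗
x: ¬(◇q → q) is F, q is F. ✗
Satisfying worlds: {s, t}.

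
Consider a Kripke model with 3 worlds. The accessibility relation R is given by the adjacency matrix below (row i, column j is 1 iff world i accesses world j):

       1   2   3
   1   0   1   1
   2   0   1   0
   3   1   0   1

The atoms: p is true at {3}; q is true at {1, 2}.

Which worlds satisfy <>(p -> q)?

1: successors {2, 3}; p -> q there: 2:T, 3:F. ✓
2: successors {2}; p -> q there: 2:T. ✓
3: successors {1, 3}; p -> q there: 1:T, 3:F. ✓

{1, 2, 3}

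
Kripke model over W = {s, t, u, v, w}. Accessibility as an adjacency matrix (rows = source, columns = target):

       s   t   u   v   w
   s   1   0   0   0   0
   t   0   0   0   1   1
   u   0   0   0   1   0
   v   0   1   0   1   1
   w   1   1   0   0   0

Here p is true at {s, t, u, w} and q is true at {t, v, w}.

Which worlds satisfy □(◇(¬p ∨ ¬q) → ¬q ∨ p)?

{s, w}

s: successors {s}; ◇(¬p ∨ ¬q) → ¬q ∨ p there: s:T. ✓
t: successors {v, w}; ◇(¬p ∨ ¬q) → ¬q ∨ p there: v:F, w:T. ✗
u: successors {v}; ◇(¬p ∨ ¬q) → ¬q ∨ p there: v:F. ✗
v: successors {t, v, w}; ◇(¬p ∨ ¬q) → ¬q ∨ p there: t:T, v:F, w:T. ✗
w: successors {s, t}; ◇(¬p ∨ ¬q) → ¬q ∨ p there: s:T, t:T. ✓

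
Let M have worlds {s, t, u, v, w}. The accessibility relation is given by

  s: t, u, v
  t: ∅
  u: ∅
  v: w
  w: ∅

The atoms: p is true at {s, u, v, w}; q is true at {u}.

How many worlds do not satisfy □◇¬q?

s: successors {t, u, v}; ◇¬q there: t:F, u:F, v:T. ✗
t: no successors, so □◇¬q holds vacuously. ✓
u: no successors, so □◇¬q holds vacuously. ✓
v: successors {w}; ◇¬q there: w:F. ✗
w: no successors, so □◇¬q holds vacuously. ✓
Satisfying worlds: {t, u, w}.
So □◇¬q fails at the other 2 worlds.

2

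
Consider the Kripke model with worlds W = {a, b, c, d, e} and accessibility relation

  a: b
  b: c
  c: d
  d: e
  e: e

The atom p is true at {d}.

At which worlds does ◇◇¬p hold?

{a, c, d, e}

a: successors {b}; ◇¬p there: b:T. ✓
b: successors {c}; ◇¬p there: c:F. ✗
c: successors {d}; ◇¬p there: d:T. ✓
d: successors {e}; ◇¬p there: e:T. ✓
e: successors {e}; ◇¬p there: e:T. ✓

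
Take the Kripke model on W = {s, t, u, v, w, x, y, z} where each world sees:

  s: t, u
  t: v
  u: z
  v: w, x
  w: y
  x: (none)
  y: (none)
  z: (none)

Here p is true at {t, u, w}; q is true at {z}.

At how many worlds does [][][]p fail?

2

s: successors {t, u}; [][]p there: t:F, u:T. ✗
t: successors {v}; [][]p there: v:F. ✗
u: successors {z}; [][]p there: z:T. ✓
v: successors {w, x}; [][]p there: w:T, x:T. ✓
w: successors {y}; [][]p there: y:T. ✓
x: no successors, so [][][]p holds vacuously. ✓
y: no successors, so [][][]p holds vacuously. ✓
z: no successors, so [][][]p holds vacuously. ✓
Satisfying worlds: {u, v, w, x, y, z}.
So [][][]p fails at the other 2 worlds.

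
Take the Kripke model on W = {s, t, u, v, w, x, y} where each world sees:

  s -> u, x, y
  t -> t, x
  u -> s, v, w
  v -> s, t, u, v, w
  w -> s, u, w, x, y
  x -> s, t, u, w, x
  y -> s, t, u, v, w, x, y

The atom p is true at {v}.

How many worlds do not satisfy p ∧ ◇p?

s: p is F, ◇p is F. ✗
t: p is F, ◇p is F. ✗
u: p is F, ◇p is T. ✗
v: p is T, ◇p is T. ✓
w: p is F, ◇p is F. ✗
x: p is F, ◇p is F. ✗
y: p is F, ◇p is T. ✗
Satisfying worlds: {v}.
So p ∧ ◇p fails at the other 6 worlds.

6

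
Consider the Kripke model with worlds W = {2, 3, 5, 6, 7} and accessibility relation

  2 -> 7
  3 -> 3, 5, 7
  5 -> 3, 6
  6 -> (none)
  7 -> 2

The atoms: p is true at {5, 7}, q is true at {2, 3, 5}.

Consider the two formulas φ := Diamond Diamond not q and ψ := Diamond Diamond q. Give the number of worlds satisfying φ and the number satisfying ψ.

3 and 3

For Diamond Diamond not q:
2: successors {7}; Diamond not q there: 7:F. ✗
3: successors {3, 5, 7}; Diamond not q there: 3:T, 5:T, 7:F. ✓
5: successors {3, 6}; Diamond not q there: 3:T, 6:F. ✓
6: no successors, so Diamond Diamond not q fails. ✗
7: successors {2}; Diamond not q there: 2:T. ✓
— 3 worlds.
For Diamond Diamond q:
2: successors {7}; Diamond q there: 7:T. ✓
3: successors {3, 5, 7}; Diamond q there: 3:T, 5:T, 7:T. ✓
5: successors {3, 6}; Diamond q there: 3:T, 6:F. ✓
6: no successors, so Diamond Diamond q fails. ✗
7: successors {2}; Diamond q there: 2:F. ✗
— 3 worlds.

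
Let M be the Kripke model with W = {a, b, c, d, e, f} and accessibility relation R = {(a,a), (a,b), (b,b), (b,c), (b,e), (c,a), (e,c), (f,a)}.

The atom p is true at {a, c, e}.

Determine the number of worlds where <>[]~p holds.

0

a: successors {a, b}; []~p there: a:F, b:F. ✗
b: successors {b, c, e}; []~p there: b:F, c:F, e:F. ✗
c: successors {a}; []~p there: a:F. ✗
d: no successors, so <>[]~p fails. ✗
e: successors {c}; []~p there: c:F. ✗
f: successors {a}; []~p there: a:F. ✗
Satisfying worlds: ∅.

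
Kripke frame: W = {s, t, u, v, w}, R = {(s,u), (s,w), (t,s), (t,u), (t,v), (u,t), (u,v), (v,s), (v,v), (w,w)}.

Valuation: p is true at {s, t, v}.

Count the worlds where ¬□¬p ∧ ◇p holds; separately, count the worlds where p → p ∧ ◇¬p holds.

For ¬□¬p ∧ ◇p:
s: ¬□¬p is F, ◇p is F. ✗
t: ¬□¬p is T, ◇p is T. ✓
u: ¬□¬p is T, ◇p is T. ✓
v: ¬□¬p is T, ◇p is T. ✓
w: ¬□¬p is F, ◇p is F. ✗
— 3 worlds.
For p → p ∧ ◇¬p:
s: p is T, p ∧ ◇¬p is T. ✓
t: p is T, p ∧ ◇¬p is T. ✓
u: p is F, p ∧ ◇¬p is F. ✓
v: p is T, p ∧ ◇¬p is F. ✗
w: p is F, p ∧ ◇¬p is F. ✓
— 4 worlds.

3 and 4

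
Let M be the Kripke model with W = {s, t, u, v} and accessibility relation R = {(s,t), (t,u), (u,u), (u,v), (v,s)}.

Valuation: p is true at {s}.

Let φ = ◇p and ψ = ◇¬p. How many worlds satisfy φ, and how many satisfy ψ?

For ◇p:
s: successors {t}; p there: t:F. ✗
t: successors {u}; p there: u:F. ✗
u: successors {u, v}; p there: u:F, v:F. ✗
v: successors {s}; p there: s:T. ✓
— 1 world.
For ◇¬p:
s: successors {t}; ¬p there: t:T. ✓
t: successors {u}; ¬p there: u:T. ✓
u: successors {u, v}; ¬p there: u:T, v:T. ✓
v: successors {s}; ¬p there: s:F. ✗
— 3 worlds.

1 and 3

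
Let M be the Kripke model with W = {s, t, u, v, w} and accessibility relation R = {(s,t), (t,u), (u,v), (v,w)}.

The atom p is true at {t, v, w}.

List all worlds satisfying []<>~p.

{s, w}

s: successors {t}; <>~p there: t:T. ✓
t: successors {u}; <>~p there: u:F. ✗
u: successors {v}; <>~p there: v:F. ✗
v: successors {w}; <>~p there: w:F. ✗
w: no successors, so []<>~p holds vacuously. ✓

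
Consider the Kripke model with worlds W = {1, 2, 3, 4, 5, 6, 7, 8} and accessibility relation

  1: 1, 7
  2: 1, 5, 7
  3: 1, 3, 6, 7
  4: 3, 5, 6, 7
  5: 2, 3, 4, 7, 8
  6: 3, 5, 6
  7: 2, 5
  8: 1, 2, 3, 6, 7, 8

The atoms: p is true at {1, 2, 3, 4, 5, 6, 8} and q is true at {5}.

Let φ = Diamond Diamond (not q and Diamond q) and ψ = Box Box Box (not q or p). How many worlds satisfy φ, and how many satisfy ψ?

8 and 8

For Diamond Diamond (not q and Diamond q):
1: successors {1, 7}; Diamond (not q and Diamond q) there: 1:T, 7:T. ✓
2: successors {1, 5, 7}; Diamond (not q and Diamond q) there: 1:T, 5:T, 7:T. ✓
3: successors {1, 3, 6, 7}; Diamond (not q and Diamond q) there: 1:T, 3:T, 6:T, 7:T. ✓
4: successors {3, 5, 6, 7}; Diamond (not q and Diamond q) there: 3:T, 5:T, 6:T, 7:T. ✓
5: successors {2, 3, 4, 7, 8}; Diamond (not q and Diamond q) there: 2:T, 3:T, 4:T, 7:T, 8:T. ✓
6: successors {3, 5, 6}; Diamond (not q and Diamond q) there: 3:T, 5:T, 6:T. ✓
7: successors {2, 5}; Diamond (not q and Diamond q) there: 2:T, 5:T. ✓
8: successors {1, 2, 3, 6, 7, 8}; Diamond (not q and Diamond q) there: 1:T, 2:T, 3:T, 6:T, 7:T, 8:T. ✓
— 8 worlds.
For Box Box Box (not q or p):
1: successors {1, 7}; Box Box (not q or p) there: 1:T, 7:T. ✓
2: successors {1, 5, 7}; Box Box (not q or p) there: 1:T, 5:T, 7:T. ✓
3: successors {1, 3, 6, 7}; Box Box (not q or p) there: 1:T, 3:T, 6:T, 7:T. ✓
4: successors {3, 5, 6, 7}; Box Box (not q or p) there: 3:T, 5:T, 6:T, 7:T. ✓
5: successors {2, 3, 4, 7, 8}; Box Box (not q or p) there: 2:T, 3:T, 4:T, 7:T, 8:T. ✓
6: successors {3, 5, 6}; Box Box (not q or p) there: 3:T, 5:T, 6:T. ✓
7: successors {2, 5}; Box Box (not q or p) there: 2:T, 5:T. ✓
8: successors {1, 2, 3, 6, 7, 8}; Box Box (not q or p) there: 1:T, 2:T, 3:T, 6:T, 7:T, 8:T. ✓
— 8 worlds.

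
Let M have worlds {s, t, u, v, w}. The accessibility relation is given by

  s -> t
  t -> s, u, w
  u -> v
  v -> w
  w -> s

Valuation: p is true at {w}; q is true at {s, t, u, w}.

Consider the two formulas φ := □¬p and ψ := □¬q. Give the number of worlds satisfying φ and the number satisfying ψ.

3 and 1

For □¬p:
s: successors {t}; ¬p there: t:T. ✓
t: successors {s, u, w}; ¬p there: s:T, u:T, w:F. ✗
u: successors {v}; ¬p there: v:T. ✓
v: successors {w}; ¬p there: w:F. ✗
w: successors {s}; ¬p there: s:T. ✓
— 3 worlds.
For □¬q:
s: successors {t}; ¬q there: t:F. ✗
t: successors {s, u, w}; ¬q there: s:F, u:F, w:F. ✗
u: successors {v}; ¬q there: v:T. ✓
v: successors {w}; ¬q there: w:F. ✗
w: successors {s}; ¬q there: s:F. ✗
— 1 world.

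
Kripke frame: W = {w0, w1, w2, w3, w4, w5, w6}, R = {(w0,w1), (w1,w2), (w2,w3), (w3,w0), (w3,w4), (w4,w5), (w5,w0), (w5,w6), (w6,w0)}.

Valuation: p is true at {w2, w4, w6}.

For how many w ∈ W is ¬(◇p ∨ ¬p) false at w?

w0: ◇p ∨ ¬p is T. ✗
w1: ◇p ∨ ¬p is T. ✗
w2: ◇p ∨ ¬p is F. ✓
w3: ◇p ∨ ¬p is T. ✗
w4: ◇p ∨ ¬p is F. ✓
w5: ◇p ∨ ¬p is T. ✗
w6: ◇p ∨ ¬p is F. ✓
Satisfying worlds: {w2, w4, w6}.
So ¬(◇p ∨ ¬p) fails at the other 4 worlds.

4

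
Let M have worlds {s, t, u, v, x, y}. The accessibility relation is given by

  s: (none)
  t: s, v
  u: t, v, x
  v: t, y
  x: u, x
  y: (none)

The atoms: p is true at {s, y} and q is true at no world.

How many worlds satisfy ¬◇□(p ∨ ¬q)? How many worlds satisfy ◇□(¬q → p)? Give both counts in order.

For ¬◇□(p ∨ ¬q):
s: ◇□(p ∨ ¬q) is F. ✓
t: ◇□(p ∨ ¬q) is T. ✗
u: ◇□(p ∨ ¬q) is T. ✗
v: ◇□(p ∨ ¬q) is T. ✗
x: ◇□(p ∨ ¬q) is T. ✗
y: ◇□(p ∨ ¬q) is F. ✓
— 2 worlds.
For ◇□(¬q → p):
s: no successors, so ◇□(¬q → p) fails. ✗
t: successors {s, v}; □(¬q → p) there: s:T, v:F. ✓
u: successors {t, v, x}; □(¬q → p) there: t:F, v:F, x:F. ✗
v: successors {t, y}; □(¬q → p) there: t:F, y:T. ✓
x: successors {u, x}; □(¬q → p) there: u:F, x:F. ✗
y: no successors, so ◇□(¬q → p) fails. ✗
— 2 worlds.

2 and 2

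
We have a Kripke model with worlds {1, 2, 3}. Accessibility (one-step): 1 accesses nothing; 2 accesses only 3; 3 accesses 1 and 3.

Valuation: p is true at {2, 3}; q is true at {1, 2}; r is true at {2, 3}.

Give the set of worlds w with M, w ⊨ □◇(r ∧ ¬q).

{1, 2}

1: no successors, so □◇(r ∧ ¬q) holds vacuously. ✓
2: successors {3}; ◇(r ∧ ¬q) there: 3:T. ✓
3: successors {1, 3}; ◇(r ∧ ¬q) there: 1:F, 3:T. ✗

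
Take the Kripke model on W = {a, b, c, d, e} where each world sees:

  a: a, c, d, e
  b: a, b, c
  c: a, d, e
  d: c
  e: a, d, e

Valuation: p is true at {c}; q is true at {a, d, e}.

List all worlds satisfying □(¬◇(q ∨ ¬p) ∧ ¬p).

a: successors {a, c, d, e}; ¬◇(q ∨ ¬p) ∧ ¬p there: a:F, c:F, d:T, e:F. ✗
b: successors {a, b, c}; ¬◇(q ∨ ¬p) ∧ ¬p there: a:F, b:F, c:F. ✗
c: successors {a, d, e}; ¬◇(q ∨ ¬p) ∧ ¬p there: a:F, d:T, e:F. ✗
d: successors {c}; ¬◇(q ∨ ¬p) ∧ ¬p there: c:F. ✗
e: successors {a, d, e}; ¬◇(q ∨ ¬p) ∧ ¬p there: a:F, d:T, e:F. ✗

∅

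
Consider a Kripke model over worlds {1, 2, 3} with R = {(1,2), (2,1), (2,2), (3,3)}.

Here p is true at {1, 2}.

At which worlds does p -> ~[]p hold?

{3}

1: p is T, ~[]p is F. ✗
2: p is T, ~[]p is F. ✗
3: p is F, ~[]p is T. ✓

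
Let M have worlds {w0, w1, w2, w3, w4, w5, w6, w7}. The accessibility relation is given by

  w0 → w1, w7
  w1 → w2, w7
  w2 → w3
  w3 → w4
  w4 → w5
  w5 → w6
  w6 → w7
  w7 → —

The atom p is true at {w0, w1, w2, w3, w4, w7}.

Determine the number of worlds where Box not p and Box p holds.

w0: Box not p is F, Box p is T. ✗
w1: Box not p is F, Box p is T. ✗
w2: Box not p is F, Box p is T. ✗
w3: Box not p is F, Box p is T. ✗
w4: Box not p is T, Box p is F. ✗
w5: Box not p is T, Box p is F. ✗
w6: Box not p is F, Box p is T. ✗
w7: Box not p is T, Box p is T. ✓
Satisfying worlds: {w7}.

1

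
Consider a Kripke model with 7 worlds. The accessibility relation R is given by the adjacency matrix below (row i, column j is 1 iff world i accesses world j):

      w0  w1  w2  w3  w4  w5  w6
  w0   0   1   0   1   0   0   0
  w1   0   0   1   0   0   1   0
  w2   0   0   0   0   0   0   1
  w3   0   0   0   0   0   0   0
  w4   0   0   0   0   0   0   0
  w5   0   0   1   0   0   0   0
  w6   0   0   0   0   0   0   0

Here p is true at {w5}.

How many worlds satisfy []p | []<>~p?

5

w0: []p is F, []<>~p is F. ✗
w1: []p is F, []<>~p is T. ✓
w2: []p is F, []<>~p is F. ✗
w3: []p is T, []<>~p is T. ✓
w4: []p is T, []<>~p is T. ✓
w5: []p is F, []<>~p is T. ✓
w6: []p is T, []<>~p is T. ✓
Satisfying worlds: {w1, w3, w4, w5, w6}.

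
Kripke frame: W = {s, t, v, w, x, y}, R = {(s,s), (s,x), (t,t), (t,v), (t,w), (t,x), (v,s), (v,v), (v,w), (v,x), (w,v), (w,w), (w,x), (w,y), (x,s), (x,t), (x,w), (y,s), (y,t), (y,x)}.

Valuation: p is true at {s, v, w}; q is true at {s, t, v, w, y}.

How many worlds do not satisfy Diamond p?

s: successors {s, x}; p there: s:T, x:F. ✓
t: successors {t, v, w, x}; p there: t:F, v:T, w:T, x:F. ✓
v: successors {s, v, w, x}; p there: s:T, v:T, w:T, x:F. ✓
w: successors {v, w, x, y}; p there: v:T, w:T, x:F, y:F. ✓
x: successors {s, t, w}; p there: s:T, t:F, w:T. ✓
y: successors {s, t, x}; p there: s:T, t:F, x:F. ✓
Satisfying worlds: {s, t, v, w, x, y}.
So Diamond p fails at the other 0 worlds.

0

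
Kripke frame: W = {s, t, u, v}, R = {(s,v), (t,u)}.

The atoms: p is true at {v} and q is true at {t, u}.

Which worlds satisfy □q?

s: successors {v}; q there: v:F. ✗
t: successors {u}; q there: u:T. ✓
u: no successors, so □q holds vacuously. ✓
v: no successors, so □q holds vacuously. ✓

{t, u, v}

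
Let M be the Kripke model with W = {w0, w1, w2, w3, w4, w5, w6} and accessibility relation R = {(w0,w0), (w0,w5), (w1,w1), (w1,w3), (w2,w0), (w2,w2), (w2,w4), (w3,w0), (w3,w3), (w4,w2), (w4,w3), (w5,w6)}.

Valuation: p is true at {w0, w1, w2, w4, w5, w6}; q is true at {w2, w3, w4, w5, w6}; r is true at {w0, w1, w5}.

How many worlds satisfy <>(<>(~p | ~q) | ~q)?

5

w0: successors {w0, w5}; <>(~p | ~q) | ~q there: w0:T, w5:F. ✓
w1: successors {w1, w3}; <>(~p | ~q) | ~q there: w1:T, w3:T. ✓
w2: successors {w0, w2, w4}; <>(~p | ~q) | ~q there: w0:T, w2:T, w4:T. ✓
w3: successors {w0, w3}; <>(~p | ~q) | ~q there: w0:T, w3:T. ✓
w4: successors {w2, w3}; <>(~p | ~q) | ~q there: w2:T, w3:T. ✓
w5: successors {w6}; <>(~p | ~q) | ~q there: w6:F. ✗
w6: no successors, so <>(<>(~p | ~q) | ~q) fails. ✗
Satisfying worlds: {w0, w1, w2, w3, w4}.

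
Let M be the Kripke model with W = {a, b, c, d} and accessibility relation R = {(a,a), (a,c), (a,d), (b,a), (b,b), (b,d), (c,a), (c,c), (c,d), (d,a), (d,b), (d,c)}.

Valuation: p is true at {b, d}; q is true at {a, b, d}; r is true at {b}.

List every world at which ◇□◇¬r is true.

a: successors {a, c, d}; □◇¬r there: a:T, c:T, d:T. ✓
b: successors {a, b, d}; □◇¬r there: a:T, b:T, d:T. ✓
c: successors {a, c, d}; □◇¬r there: a:T, c:T, d:T. ✓
d: successors {a, b, c}; □◇¬r there: a:T, b:T, c:T. ✓

{a, b, c, d}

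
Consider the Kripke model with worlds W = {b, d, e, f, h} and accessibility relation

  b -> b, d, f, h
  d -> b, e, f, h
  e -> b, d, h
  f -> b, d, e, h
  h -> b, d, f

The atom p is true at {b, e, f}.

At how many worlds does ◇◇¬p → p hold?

3

b: ◇◇¬p is T, p is T. ✓
d: ◇◇¬p is T, p is F. ✗
e: ◇◇¬p is T, p is T. ✓
f: ◇◇¬p is T, p is T. ✓
h: ◇◇¬p is T, p is F. ✗
Satisfying worlds: {b, e, f}.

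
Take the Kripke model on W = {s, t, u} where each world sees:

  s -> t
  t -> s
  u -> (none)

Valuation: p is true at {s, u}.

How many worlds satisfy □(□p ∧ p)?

1

s: successors {t}; □p ∧ p there: t:F. ✗
t: successors {s}; □p ∧ p there: s:F. ✗
u: no successors, so □(□p ∧ p) holds vacuously. ✓
Satisfying worlds: {u}.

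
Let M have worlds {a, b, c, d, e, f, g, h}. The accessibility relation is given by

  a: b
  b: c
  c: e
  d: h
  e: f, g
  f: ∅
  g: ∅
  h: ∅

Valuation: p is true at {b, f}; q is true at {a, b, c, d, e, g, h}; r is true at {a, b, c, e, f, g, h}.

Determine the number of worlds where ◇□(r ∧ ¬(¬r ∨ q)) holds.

a: successors {b}; □(r ∧ ¬(¬r ∨ q)) there: b:F. ✗
b: successors {c}; □(r ∧ ¬(¬r ∨ q)) there: c:F. ✗
c: successors {e}; □(r ∧ ¬(¬r ∨ q)) there: e:F. ✗
d: successors {h}; □(r ∧ ¬(¬r ∨ q)) there: h:T. ✓
e: successors {f, g}; □(r ∧ ¬(¬r ∨ q)) there: f:T, g:T. ✓
f: no successors, so ◇□(r ∧ ¬(¬r ∨ q)) fails. ✗
g: no successors, so ◇□(r ∧ ¬(¬r ∨ q)) fails. ✗
h: no successors, so ◇□(r ∧ ¬(¬r ∨ q)) fails. ✗
Satisfying worlds: {d, e}.

2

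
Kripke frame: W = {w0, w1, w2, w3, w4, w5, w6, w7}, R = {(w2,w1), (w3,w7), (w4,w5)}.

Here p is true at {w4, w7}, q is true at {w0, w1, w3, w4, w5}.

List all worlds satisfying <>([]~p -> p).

{w3}

w0: no successors, so <>([]~p -> p) fails. ✗
w1: no successors, so <>([]~p -> p) fails. ✗
w2: successors {w1}; []~p -> p there: w1:F. ✗
w3: successors {w7}; []~p -> p there: w7:T. ✓
w4: successors {w5}; []~p -> p there: w5:F. ✗
w5: no successors, so <>([]~p -> p) fails. ✗
w6: no successors, so <>([]~p -> p) fails. ✗
w7: no successors, so <>([]~p -> p) fails. ✗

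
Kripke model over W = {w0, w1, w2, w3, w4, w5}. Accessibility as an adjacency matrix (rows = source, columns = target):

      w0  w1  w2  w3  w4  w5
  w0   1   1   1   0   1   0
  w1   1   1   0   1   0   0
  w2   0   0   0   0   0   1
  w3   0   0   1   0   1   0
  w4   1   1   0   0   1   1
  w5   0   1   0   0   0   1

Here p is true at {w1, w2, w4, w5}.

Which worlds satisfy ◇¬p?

w0: successors {w0, w1, w2, w4}; ¬p there: w0:T, w1:F, w2:F, w4:F. ✓
w1: successors {w0, w1, w3}; ¬p there: w0:T, w1:F, w3:T. ✓
w2: successors {w5}; ¬p there: w5:F. ✗
w3: successors {w2, w4}; ¬p there: w2:F, w4:F. ✗
w4: successors {w0, w1, w4, w5}; ¬p there: w0:T, w1:F, w4:F, w5:F. ✓
w5: successors {w1, w5}; ¬p there: w1:F, w5:F. ✗

{w0, w1, w4}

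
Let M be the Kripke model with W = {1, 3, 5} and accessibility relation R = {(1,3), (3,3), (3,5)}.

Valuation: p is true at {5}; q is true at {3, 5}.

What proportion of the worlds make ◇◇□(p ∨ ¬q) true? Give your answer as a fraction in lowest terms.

2/3

1: successors {3}; ◇□(p ∨ ¬q) there: 3:T. ✓
3: successors {3, 5}; ◇□(p ∨ ¬q) there: 3:T, 5:F. ✓
5: no successors, so ◇◇□(p ∨ ¬q) fails. ✗
That's 2 of 3 worlds, so 2/3.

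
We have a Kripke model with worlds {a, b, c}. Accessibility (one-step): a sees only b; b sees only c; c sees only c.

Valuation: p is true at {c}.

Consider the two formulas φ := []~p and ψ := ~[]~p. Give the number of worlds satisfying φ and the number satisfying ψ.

For []~p:
a: successors {b}; ~p there: b:T. ✓
b: successors {c}; ~p there: c:F. ✗
c: successors {c}; ~p there: c:F. ✗
— 1 world.
For ~[]~p:
a: []~p is T. ✗
b: []~p is F. ✓
c: []~p is F. ✓
— 2 worlds.

1 and 2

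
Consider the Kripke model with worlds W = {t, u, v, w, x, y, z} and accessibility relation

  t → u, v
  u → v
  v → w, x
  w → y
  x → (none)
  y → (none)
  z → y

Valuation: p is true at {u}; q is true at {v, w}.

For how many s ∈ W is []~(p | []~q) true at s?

3

t: successors {u, v}; ~(p | []~q) there: u:F, v:T. ✗
u: successors {v}; ~(p | []~q) there: v:T. ✓
v: successors {w, x}; ~(p | []~q) there: w:F, x:F. ✗
w: successors {y}; ~(p | []~q) there: y:F. ✗
x: no successors, so []~(p | []~q) holds vacuously. ✓
y: no successors, so []~(p | []~q) holds vacuously. ✓
z: successors {y}; ~(p | []~q) there: y:F. ✗
Satisfying worlds: {u, x, y}.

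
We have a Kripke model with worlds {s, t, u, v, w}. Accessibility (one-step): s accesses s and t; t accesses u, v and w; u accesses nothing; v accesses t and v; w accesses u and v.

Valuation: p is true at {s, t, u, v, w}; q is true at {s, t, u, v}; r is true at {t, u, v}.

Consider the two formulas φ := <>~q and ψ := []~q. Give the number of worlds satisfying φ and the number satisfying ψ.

For <>~q:
s: successors {s, t}; ~q there: s:F, t:F. ✗
t: successors {u, v, w}; ~q there: u:F, v:F, w:T. ✓
u: no successors, so <>~q fails. ✗
v: successors {t, v}; ~q there: t:F, v:F. ✗
w: successors {u, v}; ~q there: u:F, v:F. ✗
— 1 world.
For []~q:
s: successors {s, t}; ~q there: s:F, t:F. ✗
t: successors {u, v, w}; ~q there: u:F, v:F, w:T. ✗
u: no successors, so []~q holds vacuously. ✓
v: successors {t, v}; ~q there: t:F, v:F. ✗
w: successors {u, v}; ~q there: u:F, v:F. ✗
— 1 world.

1 and 1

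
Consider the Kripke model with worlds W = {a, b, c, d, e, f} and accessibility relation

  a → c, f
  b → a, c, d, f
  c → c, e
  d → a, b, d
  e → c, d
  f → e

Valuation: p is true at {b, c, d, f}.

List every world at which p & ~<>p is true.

{f}

a: p is F, ~<>p is F. ✗
b: p is T, ~<>p is F. ✗
c: p is T, ~<>p is F. ✗
d: p is T, ~<>p is F. ✗
e: p is F, ~<>p is F. ✗
f: p is T, ~<>p is T. ✓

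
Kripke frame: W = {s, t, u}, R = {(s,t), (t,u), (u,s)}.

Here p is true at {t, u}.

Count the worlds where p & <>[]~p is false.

s: p is F, <>[]~p is F. ✗
t: p is T, <>[]~p is T. ✓
u: p is T, <>[]~p is F. ✗
Satisfying worlds: {t}.
So p & <>[]~p fails at the other 2 worlds.

2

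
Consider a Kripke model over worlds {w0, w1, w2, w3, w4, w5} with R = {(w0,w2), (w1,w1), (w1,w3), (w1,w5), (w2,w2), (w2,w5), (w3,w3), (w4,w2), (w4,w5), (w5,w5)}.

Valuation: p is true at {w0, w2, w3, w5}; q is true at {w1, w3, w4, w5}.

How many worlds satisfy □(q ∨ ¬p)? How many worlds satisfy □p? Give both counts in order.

3 and 5

For □(q ∨ ¬p):
w0: successors {w2}; q ∨ ¬p there: w2:F. ✗
w1: successors {w1, w3, w5}; q ∨ ¬p there: w1:T, w3:T, w5:T. ✓
w2: successors {w2, w5}; q ∨ ¬p there: w2:F, w5:T. ✗
w3: successors {w3}; q ∨ ¬p there: w3:T. ✓
w4: successors {w2, w5}; q ∨ ¬p there: w2:F, w5:T. ✗
w5: successors {w5}; q ∨ ¬p there: w5:T. ✓
— 3 worlds.
For □p:
w0: successors {w2}; p there: w2:T. ✓
w1: successors {w1, w3, w5}; p there: w1:F, w3:T, w5:T. ✗
w2: successors {w2, w5}; p there: w2:T, w5:T. ✓
w3: successors {w3}; p there: w3:T. ✓
w4: successors {w2, w5}; p there: w2:T, w5:T. ✓
w5: successors {w5}; p there: w5:T. ✓
— 5 worlds.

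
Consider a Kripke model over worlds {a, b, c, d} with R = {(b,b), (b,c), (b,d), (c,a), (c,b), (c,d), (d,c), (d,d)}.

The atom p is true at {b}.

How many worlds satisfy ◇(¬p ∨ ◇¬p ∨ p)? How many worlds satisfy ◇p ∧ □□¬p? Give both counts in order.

3 and 0

For ◇(¬p ∨ ◇¬p ∨ p):
a: no successors, so ◇(¬p ∨ ◇¬p ∨ p) fails. ✗
b: successors {b, c, d}; ¬p ∨ ◇¬p ∨ p there: b:T, c:T, d:T. ✓
c: successors {a, b, d}; ¬p ∨ ◇¬p ∨ p there: a:T, b:T, d:T. ✓
d: successors {c, d}; ¬p ∨ ◇¬p ∨ p there: c:T, d:T. ✓
— 3 worlds.
For ◇p ∧ □□¬p:
a: ◇p is F, □□¬p is T. ✗
b: ◇p is T, □□¬p is F. ✗
c: ◇p is T, □□¬p is F. ✗
d: ◇p is F, □□¬p is F. ✗
— 0 worlds.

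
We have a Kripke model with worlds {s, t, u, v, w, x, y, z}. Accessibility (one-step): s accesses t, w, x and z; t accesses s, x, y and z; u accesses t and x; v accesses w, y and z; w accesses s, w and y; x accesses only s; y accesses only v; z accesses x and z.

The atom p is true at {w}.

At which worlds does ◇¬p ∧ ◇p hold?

s: ◇¬p is T, ◇p is T. ✓
t: ◇¬p is T, ◇p is F. ✗
u: ◇¬p is T, ◇p is F. ✗
v: ◇¬p is T, ◇p is T. ✓
w: ◇¬p is T, ◇p is T. ✓
x: ◇¬p is T, ◇p is F. ✗
y: ◇¬p is T, ◇p is F. ✗
z: ◇¬p is T, ◇p is F. ✗

{s, v, w}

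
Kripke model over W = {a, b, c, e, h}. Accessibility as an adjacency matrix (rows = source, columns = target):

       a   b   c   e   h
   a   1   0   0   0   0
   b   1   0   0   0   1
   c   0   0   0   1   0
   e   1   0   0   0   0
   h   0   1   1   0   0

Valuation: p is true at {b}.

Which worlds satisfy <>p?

a: successors {a}; p there: a:F. ✗
b: successors {a, h}; p there: a:F, h:F. ✗
c: successors {e}; p there: e:F. ✗
e: successors {a}; p there: a:F. ✗
h: successors {b, c}; p there: b:T, c:F. ✓

{h}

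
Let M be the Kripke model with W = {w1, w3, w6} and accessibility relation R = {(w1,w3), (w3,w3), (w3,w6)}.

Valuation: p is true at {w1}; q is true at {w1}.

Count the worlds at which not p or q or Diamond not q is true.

w1: not p is F, q or Diamond not q is T. ✓
w3: not p is T, q or Diamond not q is T. ✓
w6: not p is T, q or Diamond not q is F. ✓
Satisfying worlds: {w1, w3, w6}.

3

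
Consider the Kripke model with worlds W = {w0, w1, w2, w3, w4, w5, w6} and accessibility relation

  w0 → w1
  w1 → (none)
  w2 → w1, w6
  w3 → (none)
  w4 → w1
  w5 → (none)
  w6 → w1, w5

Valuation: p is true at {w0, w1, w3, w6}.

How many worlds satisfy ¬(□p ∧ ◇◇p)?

w0: □p ∧ ◇◇p is F. ✓
w1: □p ∧ ◇◇p is F. ✓
w2: □p ∧ ◇◇p is T. ✗
w3: □p ∧ ◇◇p is F. ✓
w4: □p ∧ ◇◇p is F. ✓
w5: □p ∧ ◇◇p is F. ✓
w6: □p ∧ ◇◇p is F. ✓
Satisfying worlds: {w0, w1, w3, w4, w5, w6}.

6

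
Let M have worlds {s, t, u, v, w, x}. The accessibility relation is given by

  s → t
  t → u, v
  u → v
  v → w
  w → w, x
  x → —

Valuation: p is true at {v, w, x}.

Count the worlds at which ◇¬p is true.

s: successors {t}; ¬p there: t:T. ✓
t: successors {u, v}; ¬p there: u:T, v:F. ✓
u: successors {v}; ¬p there: v:F. ✗
v: successors {w}; ¬p there: w:F. ✗
w: successors {w, x}; ¬p there: w:F, x:F. ✗
x: no successors, so ◇¬p fails. ✗
Satisfying worlds: {s, t}.

2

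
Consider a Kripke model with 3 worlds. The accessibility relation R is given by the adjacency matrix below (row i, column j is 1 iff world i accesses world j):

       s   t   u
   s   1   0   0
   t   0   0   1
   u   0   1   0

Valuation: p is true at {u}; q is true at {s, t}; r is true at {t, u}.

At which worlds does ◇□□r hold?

s: successors {s}; □□r there: s:F. ✗
t: successors {u}; □□r there: u:T. ✓
u: successors {t}; □□r there: t:T. ✓

{t, u}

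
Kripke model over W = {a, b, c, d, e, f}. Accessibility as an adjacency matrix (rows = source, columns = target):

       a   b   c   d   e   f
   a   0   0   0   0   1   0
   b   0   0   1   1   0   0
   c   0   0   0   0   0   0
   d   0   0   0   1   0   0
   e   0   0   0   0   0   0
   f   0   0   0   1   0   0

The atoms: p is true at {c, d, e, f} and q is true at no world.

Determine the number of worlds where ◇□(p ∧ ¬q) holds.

a: successors {e}; □(p ∧ ¬q) there: e:T. ✓
b: successors {c, d}; □(p ∧ ¬q) there: c:T, d:T. ✓
c: no successors, so ◇□(p ∧ ¬q) fails. ✗
d: successors {d}; □(p ∧ ¬q) there: d:T. ✓
e: no successors, so ◇□(p ∧ ¬q) fails. ✗
f: successors {d}; □(p ∧ ¬q) there: d:T. ✓
Satisfying worlds: {a, b, d, f}.

4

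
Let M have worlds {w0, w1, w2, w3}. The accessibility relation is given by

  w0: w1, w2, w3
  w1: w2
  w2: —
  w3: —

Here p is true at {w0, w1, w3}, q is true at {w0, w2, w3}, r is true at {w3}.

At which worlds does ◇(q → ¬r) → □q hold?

w0: ◇(q → ¬r) is T, □q is F. ✗
w1: ◇(q → ¬r) is T, □q is T. ✓
w2: ◇(q → ¬r) is F, □q is T. ✓
w3: ◇(q → ¬r) is F, □q is T. ✓

{w1, w2, w3}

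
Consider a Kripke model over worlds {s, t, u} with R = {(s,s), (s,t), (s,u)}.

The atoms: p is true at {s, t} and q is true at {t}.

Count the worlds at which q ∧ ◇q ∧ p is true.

0

s: q ∧ ◇q is F, p is T. ✗
t: q ∧ ◇q is F, p is T. ✗
u: q ∧ ◇q is F, p is F. ✗
Satisfying worlds: ∅.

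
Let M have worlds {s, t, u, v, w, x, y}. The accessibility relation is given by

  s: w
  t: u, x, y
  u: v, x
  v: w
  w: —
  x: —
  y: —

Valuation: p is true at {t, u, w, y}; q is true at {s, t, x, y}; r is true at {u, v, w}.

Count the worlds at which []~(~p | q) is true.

s: successors {w}; ~(~p | q) there: w:T. ✓
t: successors {u, x, y}; ~(~p | q) there: u:T, x:F, y:F. ✗
u: successors {v, x}; ~(~p | q) there: v:F, x:F. ✗
v: successors {w}; ~(~p | q) there: w:T. ✓
w: no successors, so []~(~p | q) holds vacuously. ✓
x: no successors, so []~(~p | q) holds vacuously. ✓
y: no successors, so []~(~p | q) holds vacuously. ✓
Satisfying worlds: {s, v, w, x, y}.

5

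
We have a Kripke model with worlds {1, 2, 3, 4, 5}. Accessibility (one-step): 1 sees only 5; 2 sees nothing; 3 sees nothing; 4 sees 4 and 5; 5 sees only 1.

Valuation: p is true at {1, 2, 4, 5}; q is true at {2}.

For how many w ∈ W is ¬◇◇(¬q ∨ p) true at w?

1: ◇◇(¬q ∨ p) is T. ✗
2: ◇◇(¬q ∨ p) is F. ✓
3: ◇◇(¬q ∨ p) is F. ✓
4: ◇◇(¬q ∨ p) is T. ✗
5: ◇◇(¬q ∨ p) is T. ✗
Satisfying worlds: {2, 3}.

2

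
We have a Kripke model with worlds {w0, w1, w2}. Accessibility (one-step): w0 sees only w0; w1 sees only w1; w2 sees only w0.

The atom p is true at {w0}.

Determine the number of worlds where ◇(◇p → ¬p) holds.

1

w0: successors {w0}; ◇p → ¬p there: w0:F. ✗
w1: successors {w1}; ◇p → ¬p there: w1:T. ✓
w2: successors {w0}; ◇p → ¬p there: w0:F. ✗
Satisfying worlds: {w1}.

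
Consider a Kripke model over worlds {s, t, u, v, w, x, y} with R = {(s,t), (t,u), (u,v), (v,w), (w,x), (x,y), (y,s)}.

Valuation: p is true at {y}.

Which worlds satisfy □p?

{x}

s: successors {t}; p there: t:F. ✗
t: successors {u}; p there: u:F. ✗
u: successors {v}; p there: v:F. ✗
v: successors {w}; p there: w:F. ✗
w: successors {x}; p there: x:F. ✗
x: successors {y}; p there: y:T. ✓
y: successors {s}; p there: s:F. ✗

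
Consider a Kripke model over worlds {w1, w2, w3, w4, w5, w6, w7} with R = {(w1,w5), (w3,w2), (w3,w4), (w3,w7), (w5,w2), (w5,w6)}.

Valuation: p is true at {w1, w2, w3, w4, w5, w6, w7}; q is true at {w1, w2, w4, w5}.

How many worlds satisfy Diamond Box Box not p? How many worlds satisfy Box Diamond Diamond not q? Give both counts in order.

For Diamond Box Box not p:
w1: successors {w5}; Box Box not p there: w5:T. ✓
w2: no successors, so Diamond Box Box not p fails. ✗
w3: successors {w2, w4, w7}; Box Box not p there: w2:T, w4:T, w7:T. ✓
w4: no successors, so Diamond Box Box not p fails. ✗
w5: successors {w2, w6}; Box Box not p there: w2:T, w6:T. ✓
w6: no successors, so Diamond Box Box not p fails. ✗
w7: no successors, so Diamond Box Box not p fails. ✗
— 3 worlds.
For Box Diamond Diamond not q:
w1: successors {w5}; Diamond Diamond not q there: w5:F. ✗
w2: no successors, so Box Diamond Diamond not q holds vacuously. ✓
w3: successors {w2, w4, w7}; Diamond Diamond not q there: w2:F, w4:F, w7:F. ✗
w4: no successors, so Box Diamond Diamond not q holds vacuously. ✓
w5: successors {w2, w6}; Diamond Diamond not q there: w2:F, w6:F. ✗
w6: no successors, so Box Diamond Diamond not q holds vacuously. ✓
w7: no successors, so Box Diamond Diamond not q holds vacuously. ✓
— 4 worlds.

3 and 4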